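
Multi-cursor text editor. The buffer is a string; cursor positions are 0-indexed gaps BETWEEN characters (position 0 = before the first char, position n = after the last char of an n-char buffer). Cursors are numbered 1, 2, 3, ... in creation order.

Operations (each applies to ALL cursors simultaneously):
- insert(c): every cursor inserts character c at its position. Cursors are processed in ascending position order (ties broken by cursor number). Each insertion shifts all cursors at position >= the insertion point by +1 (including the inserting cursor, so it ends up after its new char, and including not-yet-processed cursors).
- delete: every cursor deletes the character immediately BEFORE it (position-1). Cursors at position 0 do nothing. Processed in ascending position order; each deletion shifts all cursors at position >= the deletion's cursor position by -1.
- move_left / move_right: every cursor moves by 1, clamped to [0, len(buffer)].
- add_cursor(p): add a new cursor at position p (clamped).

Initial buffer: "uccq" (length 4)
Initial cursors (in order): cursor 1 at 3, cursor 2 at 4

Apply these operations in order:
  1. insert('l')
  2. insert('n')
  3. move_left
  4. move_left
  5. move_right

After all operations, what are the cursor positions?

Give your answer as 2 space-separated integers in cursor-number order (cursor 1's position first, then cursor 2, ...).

After op 1 (insert('l')): buffer="ucclql" (len 6), cursors c1@4 c2@6, authorship ...1.2
After op 2 (insert('n')): buffer="ucclnqln" (len 8), cursors c1@5 c2@8, authorship ...11.22
After op 3 (move_left): buffer="ucclnqln" (len 8), cursors c1@4 c2@7, authorship ...11.22
After op 4 (move_left): buffer="ucclnqln" (len 8), cursors c1@3 c2@6, authorship ...11.22
After op 5 (move_right): buffer="ucclnqln" (len 8), cursors c1@4 c2@7, authorship ...11.22

Answer: 4 7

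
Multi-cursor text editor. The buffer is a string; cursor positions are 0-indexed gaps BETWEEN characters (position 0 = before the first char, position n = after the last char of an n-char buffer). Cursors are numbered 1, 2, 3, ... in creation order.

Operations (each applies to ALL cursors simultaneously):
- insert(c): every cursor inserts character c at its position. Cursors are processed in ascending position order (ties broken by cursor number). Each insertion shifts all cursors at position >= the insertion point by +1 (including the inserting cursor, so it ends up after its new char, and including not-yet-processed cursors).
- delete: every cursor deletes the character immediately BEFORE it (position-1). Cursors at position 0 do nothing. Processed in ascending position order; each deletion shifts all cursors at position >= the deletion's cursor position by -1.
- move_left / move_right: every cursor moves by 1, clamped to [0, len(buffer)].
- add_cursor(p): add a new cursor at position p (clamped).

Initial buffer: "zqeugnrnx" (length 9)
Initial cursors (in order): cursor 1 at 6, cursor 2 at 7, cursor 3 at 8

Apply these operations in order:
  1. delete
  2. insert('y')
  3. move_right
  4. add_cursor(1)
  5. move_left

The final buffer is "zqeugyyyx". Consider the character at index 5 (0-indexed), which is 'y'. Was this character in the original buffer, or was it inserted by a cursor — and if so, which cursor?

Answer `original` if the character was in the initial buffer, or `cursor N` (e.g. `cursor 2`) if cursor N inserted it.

After op 1 (delete): buffer="zqeugx" (len 6), cursors c1@5 c2@5 c3@5, authorship ......
After op 2 (insert('y')): buffer="zqeugyyyx" (len 9), cursors c1@8 c2@8 c3@8, authorship .....123.
After op 3 (move_right): buffer="zqeugyyyx" (len 9), cursors c1@9 c2@9 c3@9, authorship .....123.
After op 4 (add_cursor(1)): buffer="zqeugyyyx" (len 9), cursors c4@1 c1@9 c2@9 c3@9, authorship .....123.
After op 5 (move_left): buffer="zqeugyyyx" (len 9), cursors c4@0 c1@8 c2@8 c3@8, authorship .....123.
Authorship (.=original, N=cursor N): . . . . . 1 2 3 .
Index 5: author = 1

Answer: cursor 1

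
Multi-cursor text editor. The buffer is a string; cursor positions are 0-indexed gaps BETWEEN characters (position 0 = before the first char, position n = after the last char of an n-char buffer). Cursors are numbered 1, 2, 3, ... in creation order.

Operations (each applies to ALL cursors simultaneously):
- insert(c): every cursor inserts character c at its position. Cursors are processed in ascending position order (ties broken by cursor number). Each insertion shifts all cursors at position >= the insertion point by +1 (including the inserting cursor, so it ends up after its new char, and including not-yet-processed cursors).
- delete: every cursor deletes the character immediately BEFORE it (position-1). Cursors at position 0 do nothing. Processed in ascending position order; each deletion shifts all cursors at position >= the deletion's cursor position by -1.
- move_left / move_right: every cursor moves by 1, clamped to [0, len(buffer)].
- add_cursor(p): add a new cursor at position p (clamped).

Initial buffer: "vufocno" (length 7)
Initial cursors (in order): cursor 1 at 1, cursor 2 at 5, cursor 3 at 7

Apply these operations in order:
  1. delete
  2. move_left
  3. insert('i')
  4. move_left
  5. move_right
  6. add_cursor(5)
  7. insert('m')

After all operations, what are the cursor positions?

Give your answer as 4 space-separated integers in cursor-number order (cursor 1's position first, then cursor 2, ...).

After op 1 (delete): buffer="ufon" (len 4), cursors c1@0 c2@3 c3@4, authorship ....
After op 2 (move_left): buffer="ufon" (len 4), cursors c1@0 c2@2 c3@3, authorship ....
After op 3 (insert('i')): buffer="iufioin" (len 7), cursors c1@1 c2@4 c3@6, authorship 1..2.3.
After op 4 (move_left): buffer="iufioin" (len 7), cursors c1@0 c2@3 c3@5, authorship 1..2.3.
After op 5 (move_right): buffer="iufioin" (len 7), cursors c1@1 c2@4 c3@6, authorship 1..2.3.
After op 6 (add_cursor(5)): buffer="iufioin" (len 7), cursors c1@1 c2@4 c4@5 c3@6, authorship 1..2.3.
After op 7 (insert('m')): buffer="imufimomimn" (len 11), cursors c1@2 c2@6 c4@8 c3@10, authorship 11..22.433.

Answer: 2 6 10 8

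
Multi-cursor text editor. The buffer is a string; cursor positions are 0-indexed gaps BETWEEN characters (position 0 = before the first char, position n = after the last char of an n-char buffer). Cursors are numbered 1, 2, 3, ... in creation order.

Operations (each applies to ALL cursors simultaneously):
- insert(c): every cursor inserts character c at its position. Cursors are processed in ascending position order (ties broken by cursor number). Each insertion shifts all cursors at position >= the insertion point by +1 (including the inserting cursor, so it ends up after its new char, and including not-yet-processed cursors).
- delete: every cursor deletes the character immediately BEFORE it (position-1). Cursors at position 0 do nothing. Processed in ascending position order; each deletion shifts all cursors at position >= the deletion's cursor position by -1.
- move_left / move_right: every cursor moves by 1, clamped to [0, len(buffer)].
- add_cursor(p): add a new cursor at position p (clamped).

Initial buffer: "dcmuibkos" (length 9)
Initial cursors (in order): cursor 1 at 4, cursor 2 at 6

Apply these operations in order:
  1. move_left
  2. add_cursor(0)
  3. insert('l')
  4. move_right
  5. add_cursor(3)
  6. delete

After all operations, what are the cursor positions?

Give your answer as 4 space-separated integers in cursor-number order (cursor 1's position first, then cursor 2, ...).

After op 1 (move_left): buffer="dcmuibkos" (len 9), cursors c1@3 c2@5, authorship .........
After op 2 (add_cursor(0)): buffer="dcmuibkos" (len 9), cursors c3@0 c1@3 c2@5, authorship .........
After op 3 (insert('l')): buffer="ldcmluilbkos" (len 12), cursors c3@1 c1@5 c2@8, authorship 3...1..2....
After op 4 (move_right): buffer="ldcmluilbkos" (len 12), cursors c3@2 c1@6 c2@9, authorship 3...1..2....
After op 5 (add_cursor(3)): buffer="ldcmluilbkos" (len 12), cursors c3@2 c4@3 c1@6 c2@9, authorship 3...1..2....
After op 6 (delete): buffer="lmlilkos" (len 8), cursors c3@1 c4@1 c1@3 c2@5, authorship 3.1.2...

Answer: 3 5 1 1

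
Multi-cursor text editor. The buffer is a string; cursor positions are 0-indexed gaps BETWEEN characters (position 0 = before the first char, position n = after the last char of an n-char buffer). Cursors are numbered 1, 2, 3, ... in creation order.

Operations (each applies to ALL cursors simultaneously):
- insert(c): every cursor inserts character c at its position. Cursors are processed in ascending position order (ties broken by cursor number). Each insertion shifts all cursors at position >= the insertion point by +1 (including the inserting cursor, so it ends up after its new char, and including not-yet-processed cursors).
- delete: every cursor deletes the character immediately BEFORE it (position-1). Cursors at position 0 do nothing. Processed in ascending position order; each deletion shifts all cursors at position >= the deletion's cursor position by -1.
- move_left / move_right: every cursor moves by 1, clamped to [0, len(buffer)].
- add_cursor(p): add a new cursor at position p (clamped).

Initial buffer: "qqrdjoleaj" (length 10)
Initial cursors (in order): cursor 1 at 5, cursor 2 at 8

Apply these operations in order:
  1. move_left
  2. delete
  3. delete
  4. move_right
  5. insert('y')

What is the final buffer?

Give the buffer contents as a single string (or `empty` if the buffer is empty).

After op 1 (move_left): buffer="qqrdjoleaj" (len 10), cursors c1@4 c2@7, authorship ..........
After op 2 (delete): buffer="qqrjoeaj" (len 8), cursors c1@3 c2@5, authorship ........
After op 3 (delete): buffer="qqjeaj" (len 6), cursors c1@2 c2@3, authorship ......
After op 4 (move_right): buffer="qqjeaj" (len 6), cursors c1@3 c2@4, authorship ......
After op 5 (insert('y')): buffer="qqjyeyaj" (len 8), cursors c1@4 c2@6, authorship ...1.2..

Answer: qqjyeyaj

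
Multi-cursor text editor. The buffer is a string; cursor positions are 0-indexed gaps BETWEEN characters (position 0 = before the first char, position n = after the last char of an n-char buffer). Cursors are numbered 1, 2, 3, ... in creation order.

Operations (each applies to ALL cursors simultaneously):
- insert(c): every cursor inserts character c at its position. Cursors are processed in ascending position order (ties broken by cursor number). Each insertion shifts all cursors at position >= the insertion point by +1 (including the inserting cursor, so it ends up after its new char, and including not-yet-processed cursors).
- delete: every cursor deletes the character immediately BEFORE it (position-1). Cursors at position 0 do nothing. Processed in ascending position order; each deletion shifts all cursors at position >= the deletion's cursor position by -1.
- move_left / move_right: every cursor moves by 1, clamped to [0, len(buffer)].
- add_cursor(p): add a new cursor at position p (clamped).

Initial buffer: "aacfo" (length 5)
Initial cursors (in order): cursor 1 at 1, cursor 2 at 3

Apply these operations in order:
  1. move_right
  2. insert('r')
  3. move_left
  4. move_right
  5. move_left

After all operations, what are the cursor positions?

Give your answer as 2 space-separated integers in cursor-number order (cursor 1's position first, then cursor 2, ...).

After op 1 (move_right): buffer="aacfo" (len 5), cursors c1@2 c2@4, authorship .....
After op 2 (insert('r')): buffer="aarcfro" (len 7), cursors c1@3 c2@6, authorship ..1..2.
After op 3 (move_left): buffer="aarcfro" (len 7), cursors c1@2 c2@5, authorship ..1..2.
After op 4 (move_right): buffer="aarcfro" (len 7), cursors c1@3 c2@6, authorship ..1..2.
After op 5 (move_left): buffer="aarcfro" (len 7), cursors c1@2 c2@5, authorship ..1..2.

Answer: 2 5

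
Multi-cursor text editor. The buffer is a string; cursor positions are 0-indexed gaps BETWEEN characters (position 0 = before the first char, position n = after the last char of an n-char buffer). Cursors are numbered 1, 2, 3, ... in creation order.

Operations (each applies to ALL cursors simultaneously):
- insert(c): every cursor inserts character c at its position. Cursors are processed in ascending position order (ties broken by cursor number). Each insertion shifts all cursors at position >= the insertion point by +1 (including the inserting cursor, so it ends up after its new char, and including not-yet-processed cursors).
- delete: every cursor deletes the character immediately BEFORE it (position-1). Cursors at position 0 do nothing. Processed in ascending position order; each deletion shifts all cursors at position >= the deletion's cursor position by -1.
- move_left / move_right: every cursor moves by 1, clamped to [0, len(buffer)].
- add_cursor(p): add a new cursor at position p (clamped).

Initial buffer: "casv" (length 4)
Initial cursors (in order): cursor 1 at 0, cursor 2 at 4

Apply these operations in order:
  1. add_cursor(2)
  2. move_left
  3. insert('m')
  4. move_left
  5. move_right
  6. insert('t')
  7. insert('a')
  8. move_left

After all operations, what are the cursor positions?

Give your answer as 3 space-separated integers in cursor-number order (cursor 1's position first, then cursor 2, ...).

Answer: 2 11 6

Derivation:
After op 1 (add_cursor(2)): buffer="casv" (len 4), cursors c1@0 c3@2 c2@4, authorship ....
After op 2 (move_left): buffer="casv" (len 4), cursors c1@0 c3@1 c2@3, authorship ....
After op 3 (insert('m')): buffer="mcmasmv" (len 7), cursors c1@1 c3@3 c2@6, authorship 1.3..2.
After op 4 (move_left): buffer="mcmasmv" (len 7), cursors c1@0 c3@2 c2@5, authorship 1.3..2.
After op 5 (move_right): buffer="mcmasmv" (len 7), cursors c1@1 c3@3 c2@6, authorship 1.3..2.
After op 6 (insert('t')): buffer="mtcmtasmtv" (len 10), cursors c1@2 c3@5 c2@9, authorship 11.33..22.
After op 7 (insert('a')): buffer="mtacmtaasmtav" (len 13), cursors c1@3 c3@7 c2@12, authorship 111.333..222.
After op 8 (move_left): buffer="mtacmtaasmtav" (len 13), cursors c1@2 c3@6 c2@11, authorship 111.333..222.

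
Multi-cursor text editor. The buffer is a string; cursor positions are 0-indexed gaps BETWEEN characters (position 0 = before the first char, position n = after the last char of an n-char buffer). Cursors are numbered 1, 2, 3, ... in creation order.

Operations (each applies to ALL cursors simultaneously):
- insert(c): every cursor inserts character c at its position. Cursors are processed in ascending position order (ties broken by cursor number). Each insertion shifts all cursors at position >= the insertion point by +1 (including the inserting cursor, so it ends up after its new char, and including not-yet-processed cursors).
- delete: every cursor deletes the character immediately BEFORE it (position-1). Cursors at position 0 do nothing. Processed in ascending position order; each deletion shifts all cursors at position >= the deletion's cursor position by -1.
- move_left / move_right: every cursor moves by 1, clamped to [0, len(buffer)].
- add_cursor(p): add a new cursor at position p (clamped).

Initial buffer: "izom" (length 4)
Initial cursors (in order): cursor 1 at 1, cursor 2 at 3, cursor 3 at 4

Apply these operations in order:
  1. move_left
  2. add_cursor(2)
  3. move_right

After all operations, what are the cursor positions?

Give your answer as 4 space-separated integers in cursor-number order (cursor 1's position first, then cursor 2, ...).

After op 1 (move_left): buffer="izom" (len 4), cursors c1@0 c2@2 c3@3, authorship ....
After op 2 (add_cursor(2)): buffer="izom" (len 4), cursors c1@0 c2@2 c4@2 c3@3, authorship ....
After op 3 (move_right): buffer="izom" (len 4), cursors c1@1 c2@3 c4@3 c3@4, authorship ....

Answer: 1 3 4 3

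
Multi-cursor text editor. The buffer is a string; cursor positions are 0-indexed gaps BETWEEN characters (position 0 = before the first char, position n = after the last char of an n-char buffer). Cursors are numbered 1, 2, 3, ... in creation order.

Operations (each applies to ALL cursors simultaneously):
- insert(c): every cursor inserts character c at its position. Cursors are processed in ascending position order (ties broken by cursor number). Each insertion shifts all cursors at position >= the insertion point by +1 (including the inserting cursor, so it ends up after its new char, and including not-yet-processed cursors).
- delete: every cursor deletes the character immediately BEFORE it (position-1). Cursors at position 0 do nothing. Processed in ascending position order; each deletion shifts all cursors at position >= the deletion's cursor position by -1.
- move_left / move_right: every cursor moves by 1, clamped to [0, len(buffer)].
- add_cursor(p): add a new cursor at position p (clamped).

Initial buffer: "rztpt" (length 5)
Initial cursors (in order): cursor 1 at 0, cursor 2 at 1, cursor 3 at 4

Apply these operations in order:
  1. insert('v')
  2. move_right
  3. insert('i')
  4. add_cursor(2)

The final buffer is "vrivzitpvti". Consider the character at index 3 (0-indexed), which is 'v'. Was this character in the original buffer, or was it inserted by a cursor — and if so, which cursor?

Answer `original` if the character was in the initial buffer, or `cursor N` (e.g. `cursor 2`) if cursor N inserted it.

After op 1 (insert('v')): buffer="vrvztpvt" (len 8), cursors c1@1 c2@3 c3@7, authorship 1.2...3.
After op 2 (move_right): buffer="vrvztpvt" (len 8), cursors c1@2 c2@4 c3@8, authorship 1.2...3.
After op 3 (insert('i')): buffer="vrivzitpvti" (len 11), cursors c1@3 c2@6 c3@11, authorship 1.12.2..3.3
After op 4 (add_cursor(2)): buffer="vrivzitpvti" (len 11), cursors c4@2 c1@3 c2@6 c3@11, authorship 1.12.2..3.3
Authorship (.=original, N=cursor N): 1 . 1 2 . 2 . . 3 . 3
Index 3: author = 2

Answer: cursor 2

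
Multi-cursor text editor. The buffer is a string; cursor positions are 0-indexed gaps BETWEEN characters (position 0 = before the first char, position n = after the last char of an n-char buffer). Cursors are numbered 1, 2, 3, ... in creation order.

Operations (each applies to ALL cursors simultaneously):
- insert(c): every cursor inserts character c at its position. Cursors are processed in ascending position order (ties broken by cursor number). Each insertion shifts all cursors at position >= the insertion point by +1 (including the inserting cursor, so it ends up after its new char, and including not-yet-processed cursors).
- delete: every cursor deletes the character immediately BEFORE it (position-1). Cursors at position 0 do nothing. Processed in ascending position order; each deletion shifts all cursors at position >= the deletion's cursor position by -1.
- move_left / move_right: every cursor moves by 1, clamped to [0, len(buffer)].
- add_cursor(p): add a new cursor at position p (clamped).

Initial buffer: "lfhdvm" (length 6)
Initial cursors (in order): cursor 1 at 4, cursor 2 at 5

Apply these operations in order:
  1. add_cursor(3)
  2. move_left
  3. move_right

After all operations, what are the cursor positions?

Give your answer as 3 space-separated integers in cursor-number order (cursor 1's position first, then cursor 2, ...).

Answer: 4 5 3

Derivation:
After op 1 (add_cursor(3)): buffer="lfhdvm" (len 6), cursors c3@3 c1@4 c2@5, authorship ......
After op 2 (move_left): buffer="lfhdvm" (len 6), cursors c3@2 c1@3 c2@4, authorship ......
After op 3 (move_right): buffer="lfhdvm" (len 6), cursors c3@3 c1@4 c2@5, authorship ......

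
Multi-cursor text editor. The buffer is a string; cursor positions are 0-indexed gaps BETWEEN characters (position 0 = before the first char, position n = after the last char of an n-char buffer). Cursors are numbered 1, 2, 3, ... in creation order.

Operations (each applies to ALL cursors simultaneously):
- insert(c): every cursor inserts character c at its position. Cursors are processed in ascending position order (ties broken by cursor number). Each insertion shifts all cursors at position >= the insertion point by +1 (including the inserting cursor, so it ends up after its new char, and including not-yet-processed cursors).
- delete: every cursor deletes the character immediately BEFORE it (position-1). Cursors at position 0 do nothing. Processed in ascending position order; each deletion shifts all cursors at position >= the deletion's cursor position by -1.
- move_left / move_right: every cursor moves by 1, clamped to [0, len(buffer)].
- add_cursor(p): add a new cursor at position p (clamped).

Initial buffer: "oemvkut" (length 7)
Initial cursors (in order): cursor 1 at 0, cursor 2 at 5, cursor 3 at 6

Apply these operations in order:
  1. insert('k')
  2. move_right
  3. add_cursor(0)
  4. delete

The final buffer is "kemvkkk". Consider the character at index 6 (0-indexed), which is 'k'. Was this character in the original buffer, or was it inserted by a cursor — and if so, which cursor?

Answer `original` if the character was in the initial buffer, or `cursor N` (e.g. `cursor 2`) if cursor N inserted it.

After op 1 (insert('k')): buffer="koemvkkukt" (len 10), cursors c1@1 c2@7 c3@9, authorship 1.....2.3.
After op 2 (move_right): buffer="koemvkkukt" (len 10), cursors c1@2 c2@8 c3@10, authorship 1.....2.3.
After op 3 (add_cursor(0)): buffer="koemvkkukt" (len 10), cursors c4@0 c1@2 c2@8 c3@10, authorship 1.....2.3.
After op 4 (delete): buffer="kemvkkk" (len 7), cursors c4@0 c1@1 c2@6 c3@7, authorship 1....23
Authorship (.=original, N=cursor N): 1 . . . . 2 3
Index 6: author = 3

Answer: cursor 3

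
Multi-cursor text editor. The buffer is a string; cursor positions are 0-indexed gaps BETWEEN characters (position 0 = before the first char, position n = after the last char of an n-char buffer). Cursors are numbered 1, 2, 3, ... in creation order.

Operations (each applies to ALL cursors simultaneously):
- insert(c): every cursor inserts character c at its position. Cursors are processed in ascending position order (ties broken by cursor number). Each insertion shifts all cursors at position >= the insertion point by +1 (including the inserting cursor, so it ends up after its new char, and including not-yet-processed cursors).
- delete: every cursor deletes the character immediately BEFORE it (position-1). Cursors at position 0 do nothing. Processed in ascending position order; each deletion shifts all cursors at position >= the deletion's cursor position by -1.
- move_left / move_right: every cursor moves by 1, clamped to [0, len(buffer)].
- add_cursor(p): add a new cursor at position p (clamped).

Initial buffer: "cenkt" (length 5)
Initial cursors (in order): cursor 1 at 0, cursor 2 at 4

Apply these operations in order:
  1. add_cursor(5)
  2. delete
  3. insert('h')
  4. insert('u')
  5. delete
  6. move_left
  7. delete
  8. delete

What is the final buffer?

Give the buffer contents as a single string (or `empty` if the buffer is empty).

Answer: hh

Derivation:
After op 1 (add_cursor(5)): buffer="cenkt" (len 5), cursors c1@0 c2@4 c3@5, authorship .....
After op 2 (delete): buffer="cen" (len 3), cursors c1@0 c2@3 c3@3, authorship ...
After op 3 (insert('h')): buffer="hcenhh" (len 6), cursors c1@1 c2@6 c3@6, authorship 1...23
After op 4 (insert('u')): buffer="hucenhhuu" (len 9), cursors c1@2 c2@9 c3@9, authorship 11...2323
After op 5 (delete): buffer="hcenhh" (len 6), cursors c1@1 c2@6 c3@6, authorship 1...23
After op 6 (move_left): buffer="hcenhh" (len 6), cursors c1@0 c2@5 c3@5, authorship 1...23
After op 7 (delete): buffer="hceh" (len 4), cursors c1@0 c2@3 c3@3, authorship 1..3
After op 8 (delete): buffer="hh" (len 2), cursors c1@0 c2@1 c3@1, authorship 13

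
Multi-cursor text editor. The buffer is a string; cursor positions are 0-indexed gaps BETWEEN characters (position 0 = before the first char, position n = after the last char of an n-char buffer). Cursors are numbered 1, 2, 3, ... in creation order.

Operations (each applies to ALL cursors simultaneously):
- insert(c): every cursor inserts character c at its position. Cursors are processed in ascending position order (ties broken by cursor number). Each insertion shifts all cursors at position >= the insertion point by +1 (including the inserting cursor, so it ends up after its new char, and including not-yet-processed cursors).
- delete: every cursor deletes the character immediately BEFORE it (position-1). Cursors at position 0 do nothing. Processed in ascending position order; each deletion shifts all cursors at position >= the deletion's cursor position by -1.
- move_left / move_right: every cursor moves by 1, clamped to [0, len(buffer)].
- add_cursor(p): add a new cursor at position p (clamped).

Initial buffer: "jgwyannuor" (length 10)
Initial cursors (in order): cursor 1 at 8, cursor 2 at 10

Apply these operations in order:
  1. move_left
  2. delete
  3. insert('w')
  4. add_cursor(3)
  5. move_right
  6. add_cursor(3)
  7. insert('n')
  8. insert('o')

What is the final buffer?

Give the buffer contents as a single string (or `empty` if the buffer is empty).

Answer: jgwnoynoanwunowrno

Derivation:
After op 1 (move_left): buffer="jgwyannuor" (len 10), cursors c1@7 c2@9, authorship ..........
After op 2 (delete): buffer="jgwyanur" (len 8), cursors c1@6 c2@7, authorship ........
After op 3 (insert('w')): buffer="jgwyanwuwr" (len 10), cursors c1@7 c2@9, authorship ......1.2.
After op 4 (add_cursor(3)): buffer="jgwyanwuwr" (len 10), cursors c3@3 c1@7 c2@9, authorship ......1.2.
After op 5 (move_right): buffer="jgwyanwuwr" (len 10), cursors c3@4 c1@8 c2@10, authorship ......1.2.
After op 6 (add_cursor(3)): buffer="jgwyanwuwr" (len 10), cursors c4@3 c3@4 c1@8 c2@10, authorship ......1.2.
After op 7 (insert('n')): buffer="jgwnynanwunwrn" (len 14), cursors c4@4 c3@6 c1@11 c2@14, authorship ...4.3..1.12.2
After op 8 (insert('o')): buffer="jgwnoynoanwunowrno" (len 18), cursors c4@5 c3@8 c1@14 c2@18, authorship ...44.33..1.112.22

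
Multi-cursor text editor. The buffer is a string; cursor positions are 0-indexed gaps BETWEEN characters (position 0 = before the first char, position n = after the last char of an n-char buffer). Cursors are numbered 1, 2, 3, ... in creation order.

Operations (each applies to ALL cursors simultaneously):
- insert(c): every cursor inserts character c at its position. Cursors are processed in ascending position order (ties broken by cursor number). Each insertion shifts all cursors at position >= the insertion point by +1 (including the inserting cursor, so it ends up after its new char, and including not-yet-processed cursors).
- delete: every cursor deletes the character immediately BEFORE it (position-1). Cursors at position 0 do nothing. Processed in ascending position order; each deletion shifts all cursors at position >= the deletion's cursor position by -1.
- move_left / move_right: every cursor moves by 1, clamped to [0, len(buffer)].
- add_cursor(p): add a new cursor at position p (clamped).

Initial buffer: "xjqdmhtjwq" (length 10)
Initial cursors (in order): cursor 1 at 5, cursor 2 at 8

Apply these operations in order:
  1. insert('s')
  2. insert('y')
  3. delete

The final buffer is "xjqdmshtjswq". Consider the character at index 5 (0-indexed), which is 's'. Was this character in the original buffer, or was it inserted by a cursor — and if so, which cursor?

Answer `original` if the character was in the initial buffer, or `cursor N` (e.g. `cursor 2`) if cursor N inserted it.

After op 1 (insert('s')): buffer="xjqdmshtjswq" (len 12), cursors c1@6 c2@10, authorship .....1...2..
After op 2 (insert('y')): buffer="xjqdmsyhtjsywq" (len 14), cursors c1@7 c2@12, authorship .....11...22..
After op 3 (delete): buffer="xjqdmshtjswq" (len 12), cursors c1@6 c2@10, authorship .....1...2..
Authorship (.=original, N=cursor N): . . . . . 1 . . . 2 . .
Index 5: author = 1

Answer: cursor 1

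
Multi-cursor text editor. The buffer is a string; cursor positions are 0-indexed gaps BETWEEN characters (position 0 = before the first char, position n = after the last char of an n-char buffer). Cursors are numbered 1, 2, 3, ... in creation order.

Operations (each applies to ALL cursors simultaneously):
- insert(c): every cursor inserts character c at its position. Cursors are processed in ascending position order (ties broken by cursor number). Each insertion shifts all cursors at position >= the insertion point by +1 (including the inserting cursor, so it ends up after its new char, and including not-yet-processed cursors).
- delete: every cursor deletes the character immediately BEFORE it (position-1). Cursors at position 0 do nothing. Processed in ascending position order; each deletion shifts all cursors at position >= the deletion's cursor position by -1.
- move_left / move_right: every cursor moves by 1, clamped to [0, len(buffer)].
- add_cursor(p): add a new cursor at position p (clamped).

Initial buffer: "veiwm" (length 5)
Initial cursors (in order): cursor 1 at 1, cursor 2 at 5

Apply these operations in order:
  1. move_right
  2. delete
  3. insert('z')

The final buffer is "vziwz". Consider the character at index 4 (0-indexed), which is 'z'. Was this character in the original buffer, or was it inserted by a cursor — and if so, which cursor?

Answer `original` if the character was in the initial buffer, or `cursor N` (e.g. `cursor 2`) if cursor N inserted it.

Answer: cursor 2

Derivation:
After op 1 (move_right): buffer="veiwm" (len 5), cursors c1@2 c2@5, authorship .....
After op 2 (delete): buffer="viw" (len 3), cursors c1@1 c2@3, authorship ...
After op 3 (insert('z')): buffer="vziwz" (len 5), cursors c1@2 c2@5, authorship .1..2
Authorship (.=original, N=cursor N): . 1 . . 2
Index 4: author = 2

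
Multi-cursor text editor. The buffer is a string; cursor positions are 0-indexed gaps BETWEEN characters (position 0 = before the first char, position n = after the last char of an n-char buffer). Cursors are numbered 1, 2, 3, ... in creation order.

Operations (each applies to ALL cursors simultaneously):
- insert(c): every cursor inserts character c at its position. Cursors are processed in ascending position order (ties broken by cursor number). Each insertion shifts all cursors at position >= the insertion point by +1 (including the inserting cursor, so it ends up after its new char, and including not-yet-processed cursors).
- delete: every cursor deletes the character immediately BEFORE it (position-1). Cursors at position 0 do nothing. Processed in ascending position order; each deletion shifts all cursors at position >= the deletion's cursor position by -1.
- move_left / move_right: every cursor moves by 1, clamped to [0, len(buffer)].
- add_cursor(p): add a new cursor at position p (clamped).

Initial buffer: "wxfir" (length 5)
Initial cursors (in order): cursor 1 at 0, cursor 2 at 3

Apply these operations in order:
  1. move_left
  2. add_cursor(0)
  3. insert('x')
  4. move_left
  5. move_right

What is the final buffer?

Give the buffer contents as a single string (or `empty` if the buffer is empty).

Answer: xxwxxfir

Derivation:
After op 1 (move_left): buffer="wxfir" (len 5), cursors c1@0 c2@2, authorship .....
After op 2 (add_cursor(0)): buffer="wxfir" (len 5), cursors c1@0 c3@0 c2@2, authorship .....
After op 3 (insert('x')): buffer="xxwxxfir" (len 8), cursors c1@2 c3@2 c2@5, authorship 13..2...
After op 4 (move_left): buffer="xxwxxfir" (len 8), cursors c1@1 c3@1 c2@4, authorship 13..2...
After op 5 (move_right): buffer="xxwxxfir" (len 8), cursors c1@2 c3@2 c2@5, authorship 13..2...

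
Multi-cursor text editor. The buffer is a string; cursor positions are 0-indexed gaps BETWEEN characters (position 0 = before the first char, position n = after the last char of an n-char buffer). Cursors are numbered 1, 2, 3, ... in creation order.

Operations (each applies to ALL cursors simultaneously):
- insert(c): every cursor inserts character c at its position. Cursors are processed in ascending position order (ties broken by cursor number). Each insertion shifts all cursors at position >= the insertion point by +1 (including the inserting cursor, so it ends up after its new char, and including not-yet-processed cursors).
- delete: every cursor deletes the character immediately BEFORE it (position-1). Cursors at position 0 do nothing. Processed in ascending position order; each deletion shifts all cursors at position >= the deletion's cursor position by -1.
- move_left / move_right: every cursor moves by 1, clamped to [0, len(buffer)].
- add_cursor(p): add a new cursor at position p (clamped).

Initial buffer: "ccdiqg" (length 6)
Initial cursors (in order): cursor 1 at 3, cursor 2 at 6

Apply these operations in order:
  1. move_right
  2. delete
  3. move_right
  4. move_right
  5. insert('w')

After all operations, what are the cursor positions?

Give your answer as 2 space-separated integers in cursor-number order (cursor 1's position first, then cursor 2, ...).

After op 1 (move_right): buffer="ccdiqg" (len 6), cursors c1@4 c2@6, authorship ......
After op 2 (delete): buffer="ccdq" (len 4), cursors c1@3 c2@4, authorship ....
After op 3 (move_right): buffer="ccdq" (len 4), cursors c1@4 c2@4, authorship ....
After op 4 (move_right): buffer="ccdq" (len 4), cursors c1@4 c2@4, authorship ....
After op 5 (insert('w')): buffer="ccdqww" (len 6), cursors c1@6 c2@6, authorship ....12

Answer: 6 6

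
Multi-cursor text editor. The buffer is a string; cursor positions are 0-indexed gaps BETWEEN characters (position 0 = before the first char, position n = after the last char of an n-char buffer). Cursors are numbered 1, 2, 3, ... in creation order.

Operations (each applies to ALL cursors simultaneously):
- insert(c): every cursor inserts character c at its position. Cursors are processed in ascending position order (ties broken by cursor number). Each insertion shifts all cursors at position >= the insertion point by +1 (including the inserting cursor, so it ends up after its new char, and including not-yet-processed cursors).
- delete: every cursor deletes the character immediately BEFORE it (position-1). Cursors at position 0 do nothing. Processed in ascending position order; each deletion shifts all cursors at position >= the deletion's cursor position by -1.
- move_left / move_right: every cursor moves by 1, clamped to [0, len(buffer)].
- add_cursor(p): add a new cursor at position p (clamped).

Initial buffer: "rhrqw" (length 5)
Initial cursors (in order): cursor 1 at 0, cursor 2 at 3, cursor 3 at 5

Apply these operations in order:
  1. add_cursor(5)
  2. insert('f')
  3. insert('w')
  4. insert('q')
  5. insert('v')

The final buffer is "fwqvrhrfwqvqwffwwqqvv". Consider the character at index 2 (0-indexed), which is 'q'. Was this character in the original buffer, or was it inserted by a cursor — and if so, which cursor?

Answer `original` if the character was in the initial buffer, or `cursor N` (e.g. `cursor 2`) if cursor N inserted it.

Answer: cursor 1

Derivation:
After op 1 (add_cursor(5)): buffer="rhrqw" (len 5), cursors c1@0 c2@3 c3@5 c4@5, authorship .....
After op 2 (insert('f')): buffer="frhrfqwff" (len 9), cursors c1@1 c2@5 c3@9 c4@9, authorship 1...2..34
After op 3 (insert('w')): buffer="fwrhrfwqwffww" (len 13), cursors c1@2 c2@7 c3@13 c4@13, authorship 11...22..3434
After op 4 (insert('q')): buffer="fwqrhrfwqqwffwwqq" (len 17), cursors c1@3 c2@9 c3@17 c4@17, authorship 111...222..343434
After op 5 (insert('v')): buffer="fwqvrhrfwqvqwffwwqqvv" (len 21), cursors c1@4 c2@11 c3@21 c4@21, authorship 1111...2222..34343434
Authorship (.=original, N=cursor N): 1 1 1 1 . . . 2 2 2 2 . . 3 4 3 4 3 4 3 4
Index 2: author = 1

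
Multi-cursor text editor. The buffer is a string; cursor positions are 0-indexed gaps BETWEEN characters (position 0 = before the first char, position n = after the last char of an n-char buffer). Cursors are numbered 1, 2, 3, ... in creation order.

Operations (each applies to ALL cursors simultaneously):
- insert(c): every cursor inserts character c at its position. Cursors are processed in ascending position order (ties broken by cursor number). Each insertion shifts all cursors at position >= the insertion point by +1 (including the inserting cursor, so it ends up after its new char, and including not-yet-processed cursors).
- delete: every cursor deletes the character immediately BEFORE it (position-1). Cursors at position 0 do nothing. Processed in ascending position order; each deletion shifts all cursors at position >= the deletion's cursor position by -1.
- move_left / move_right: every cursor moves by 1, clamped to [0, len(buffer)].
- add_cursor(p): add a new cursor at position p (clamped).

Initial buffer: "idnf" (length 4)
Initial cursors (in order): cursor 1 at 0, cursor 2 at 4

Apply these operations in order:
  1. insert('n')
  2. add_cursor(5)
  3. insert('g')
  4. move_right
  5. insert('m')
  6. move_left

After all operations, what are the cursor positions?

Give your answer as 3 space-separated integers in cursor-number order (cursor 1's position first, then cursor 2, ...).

After op 1 (insert('n')): buffer="nidnfn" (len 6), cursors c1@1 c2@6, authorship 1....2
After op 2 (add_cursor(5)): buffer="nidnfn" (len 6), cursors c1@1 c3@5 c2@6, authorship 1....2
After op 3 (insert('g')): buffer="ngidnfgng" (len 9), cursors c1@2 c3@7 c2@9, authorship 11....322
After op 4 (move_right): buffer="ngidnfgng" (len 9), cursors c1@3 c3@8 c2@9, authorship 11....322
After op 5 (insert('m')): buffer="ngimdnfgnmgm" (len 12), cursors c1@4 c3@10 c2@12, authorship 11.1...32322
After op 6 (move_left): buffer="ngimdnfgnmgm" (len 12), cursors c1@3 c3@9 c2@11, authorship 11.1...32322

Answer: 3 11 9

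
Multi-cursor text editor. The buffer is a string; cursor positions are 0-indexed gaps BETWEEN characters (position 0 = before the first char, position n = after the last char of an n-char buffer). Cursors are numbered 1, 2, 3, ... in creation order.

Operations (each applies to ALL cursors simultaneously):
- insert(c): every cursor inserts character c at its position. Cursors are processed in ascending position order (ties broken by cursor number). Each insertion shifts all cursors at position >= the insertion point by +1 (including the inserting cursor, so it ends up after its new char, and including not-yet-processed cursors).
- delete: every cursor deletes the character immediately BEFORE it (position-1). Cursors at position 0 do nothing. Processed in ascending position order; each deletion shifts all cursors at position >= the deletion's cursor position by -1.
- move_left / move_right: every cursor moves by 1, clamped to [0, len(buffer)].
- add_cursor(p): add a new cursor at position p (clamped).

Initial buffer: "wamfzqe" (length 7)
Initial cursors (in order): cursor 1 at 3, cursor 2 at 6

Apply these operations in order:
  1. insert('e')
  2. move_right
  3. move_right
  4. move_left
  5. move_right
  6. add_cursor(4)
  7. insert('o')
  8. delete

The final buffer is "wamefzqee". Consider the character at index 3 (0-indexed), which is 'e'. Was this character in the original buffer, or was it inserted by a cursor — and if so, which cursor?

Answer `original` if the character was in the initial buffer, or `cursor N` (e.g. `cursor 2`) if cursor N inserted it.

After op 1 (insert('e')): buffer="wamefzqee" (len 9), cursors c1@4 c2@8, authorship ...1...2.
After op 2 (move_right): buffer="wamefzqee" (len 9), cursors c1@5 c2@9, authorship ...1...2.
After op 3 (move_right): buffer="wamefzqee" (len 9), cursors c1@6 c2@9, authorship ...1...2.
After op 4 (move_left): buffer="wamefzqee" (len 9), cursors c1@5 c2@8, authorship ...1...2.
After op 5 (move_right): buffer="wamefzqee" (len 9), cursors c1@6 c2@9, authorship ...1...2.
After op 6 (add_cursor(4)): buffer="wamefzqee" (len 9), cursors c3@4 c1@6 c2@9, authorship ...1...2.
After op 7 (insert('o')): buffer="wameofzoqeeo" (len 12), cursors c3@5 c1@8 c2@12, authorship ...13..1.2.2
After op 8 (delete): buffer="wamefzqee" (len 9), cursors c3@4 c1@6 c2@9, authorship ...1...2.
Authorship (.=original, N=cursor N): . . . 1 . . . 2 .
Index 3: author = 1

Answer: cursor 1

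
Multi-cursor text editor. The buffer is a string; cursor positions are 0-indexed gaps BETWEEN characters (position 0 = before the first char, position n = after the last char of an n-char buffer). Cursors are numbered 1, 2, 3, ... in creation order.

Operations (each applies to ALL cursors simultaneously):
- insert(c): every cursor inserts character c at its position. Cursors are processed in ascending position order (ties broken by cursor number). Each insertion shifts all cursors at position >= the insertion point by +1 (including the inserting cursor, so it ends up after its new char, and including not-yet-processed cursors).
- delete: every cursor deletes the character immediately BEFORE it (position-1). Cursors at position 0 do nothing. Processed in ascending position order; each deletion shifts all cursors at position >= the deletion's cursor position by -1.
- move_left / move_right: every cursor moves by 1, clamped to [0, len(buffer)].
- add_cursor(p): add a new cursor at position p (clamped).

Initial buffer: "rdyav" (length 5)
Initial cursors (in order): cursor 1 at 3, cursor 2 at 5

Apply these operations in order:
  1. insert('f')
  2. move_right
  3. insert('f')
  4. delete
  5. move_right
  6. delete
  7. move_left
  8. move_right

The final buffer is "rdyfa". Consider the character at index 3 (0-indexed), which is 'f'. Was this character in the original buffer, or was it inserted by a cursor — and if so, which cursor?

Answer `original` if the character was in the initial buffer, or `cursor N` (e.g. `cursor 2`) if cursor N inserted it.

Answer: cursor 1

Derivation:
After op 1 (insert('f')): buffer="rdyfavf" (len 7), cursors c1@4 c2@7, authorship ...1..2
After op 2 (move_right): buffer="rdyfavf" (len 7), cursors c1@5 c2@7, authorship ...1..2
After op 3 (insert('f')): buffer="rdyfafvff" (len 9), cursors c1@6 c2@9, authorship ...1.1.22
After op 4 (delete): buffer="rdyfavf" (len 7), cursors c1@5 c2@7, authorship ...1..2
After op 5 (move_right): buffer="rdyfavf" (len 7), cursors c1@6 c2@7, authorship ...1..2
After op 6 (delete): buffer="rdyfa" (len 5), cursors c1@5 c2@5, authorship ...1.
After op 7 (move_left): buffer="rdyfa" (len 5), cursors c1@4 c2@4, authorship ...1.
After op 8 (move_right): buffer="rdyfa" (len 5), cursors c1@5 c2@5, authorship ...1.
Authorship (.=original, N=cursor N): . . . 1 .
Index 3: author = 1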